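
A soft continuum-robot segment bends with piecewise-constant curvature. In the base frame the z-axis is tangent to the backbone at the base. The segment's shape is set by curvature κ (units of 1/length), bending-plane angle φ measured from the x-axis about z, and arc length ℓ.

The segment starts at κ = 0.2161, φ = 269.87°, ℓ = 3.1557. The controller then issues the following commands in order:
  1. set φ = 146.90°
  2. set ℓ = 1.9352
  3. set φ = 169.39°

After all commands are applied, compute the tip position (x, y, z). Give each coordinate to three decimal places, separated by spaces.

-0.392 0.073 1.879

initial: κ=0.2161, φ=269.87°, ℓ=3.1557
cmd 1: set φ=146.90° → (κ,φ,ℓ)=(0.2161,146.90°,3.1557) → tip=(-0.8670,0.5652,2.9167)
cmd 2: set ℓ=1.9352 → (κ,φ,ℓ)=(0.2161,146.90°,1.9352) → tip=(-0.3341,0.2178,1.8793)
cmd 3: set φ=169.39° → (κ,φ,ℓ)=(0.2161,169.39°,1.9352) → tip=(-0.3920,0.0734,1.8793)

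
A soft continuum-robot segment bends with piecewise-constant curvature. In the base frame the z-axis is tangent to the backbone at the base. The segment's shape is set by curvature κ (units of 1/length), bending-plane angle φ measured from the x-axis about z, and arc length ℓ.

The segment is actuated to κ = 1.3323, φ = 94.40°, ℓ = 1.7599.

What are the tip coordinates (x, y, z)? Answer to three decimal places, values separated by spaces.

θ = κ·ℓ = 1.3323 × 1.7599 = 2.34471 rad
ρ = (1 − cos θ)/κ = (1 − -0.69894)/1.3323 = 1.27520
z = sin θ / κ = 0.71518/1.3323 = 0.53680
x = ρ cos φ = 1.27520 × cos(94.40°) = -0.09783
y = ρ sin φ = 1.27520 × sin(94.40°) = 1.27144

-0.098 1.271 0.537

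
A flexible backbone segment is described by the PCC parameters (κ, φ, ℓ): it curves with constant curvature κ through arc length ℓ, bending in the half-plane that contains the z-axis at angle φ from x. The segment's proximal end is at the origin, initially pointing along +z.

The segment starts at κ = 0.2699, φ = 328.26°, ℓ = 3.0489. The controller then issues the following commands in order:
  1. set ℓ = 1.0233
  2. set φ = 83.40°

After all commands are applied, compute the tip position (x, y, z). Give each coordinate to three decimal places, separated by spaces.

0.016 0.139 1.010

initial: κ=0.2699, φ=328.26°, ℓ=3.0489
cmd 1: set ℓ=1.0233 → (κ,φ,ℓ)=(0.2699,328.26°,1.0233) → tip=(0.1194,-0.0739,1.0103)
cmd 2: set φ=83.40° → (κ,φ,ℓ)=(0.2699,83.40°,1.0233) → tip=(0.0161,0.1395,1.0103)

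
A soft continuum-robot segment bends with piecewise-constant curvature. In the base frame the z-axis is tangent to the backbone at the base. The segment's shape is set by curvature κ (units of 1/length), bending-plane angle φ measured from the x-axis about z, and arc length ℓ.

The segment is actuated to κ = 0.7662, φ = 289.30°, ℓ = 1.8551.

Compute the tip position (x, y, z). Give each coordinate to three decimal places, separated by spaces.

θ = κ·ℓ = 0.7662 × 1.8551 = 1.42138 rad
ρ = (1 − cos θ)/κ = (1 − 0.14886)/0.7662 = 1.11085
z = sin θ / κ = 0.98886/0.7662 = 1.29060
x = ρ cos φ = 1.11085 × cos(289.30°) = 0.36715
y = ρ sin φ = 1.11085 × sin(289.30°) = -1.04843

0.367 -1.048 1.291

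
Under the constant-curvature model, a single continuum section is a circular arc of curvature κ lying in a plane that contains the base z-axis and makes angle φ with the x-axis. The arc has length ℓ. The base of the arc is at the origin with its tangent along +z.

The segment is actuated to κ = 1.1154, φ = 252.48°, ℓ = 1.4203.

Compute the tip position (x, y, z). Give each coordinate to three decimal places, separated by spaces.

θ = κ·ℓ = 1.1154 × 1.4203 = 1.58420 rad
ρ = (1 − cos θ)/κ = (1 − -0.01341)/1.1154 = 0.90856
z = sin θ / κ = 0.99991/1.1154 = 0.89646
x = ρ cos φ = 0.90856 × cos(252.48°) = -0.27351
y = ρ sin φ = 0.90856 × sin(252.48°) = -0.86641

-0.274 -0.866 0.896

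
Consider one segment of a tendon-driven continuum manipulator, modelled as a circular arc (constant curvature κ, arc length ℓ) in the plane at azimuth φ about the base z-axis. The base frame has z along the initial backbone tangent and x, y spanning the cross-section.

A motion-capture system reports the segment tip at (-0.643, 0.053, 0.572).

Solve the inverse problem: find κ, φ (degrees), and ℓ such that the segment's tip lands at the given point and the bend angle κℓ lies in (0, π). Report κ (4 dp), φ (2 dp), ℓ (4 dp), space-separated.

1.7357 175.29 0.9742

ρ = √(x²+y²) = √(-0.643² + 0.053²) = 0.64518
φ = atan2(y, x) mod 360° = atan2(0.053, -0.643) = 175.2880°
|p|² = ρ² + z² = 0.64518² + 0.572² = 0.74344
κ = 2ρ / |p|² = 2×0.64518 / 0.74344 = 1.73566
θ = 2·atan2(ρ, z) = 2·atan2(0.64518, 0.572) = 1.69090 rad
ℓ = θ/κ = 1.69090/1.73566 = 0.97421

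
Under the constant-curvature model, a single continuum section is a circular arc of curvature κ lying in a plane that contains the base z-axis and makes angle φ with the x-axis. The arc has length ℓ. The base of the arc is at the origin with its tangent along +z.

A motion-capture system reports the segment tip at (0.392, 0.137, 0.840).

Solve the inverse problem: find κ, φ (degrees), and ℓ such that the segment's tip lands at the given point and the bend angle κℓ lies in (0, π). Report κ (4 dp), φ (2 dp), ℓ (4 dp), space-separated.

ρ = √(x²+y²) = √(0.392² + 0.137²) = 0.41525
φ = atan2(y, x) mod 360° = atan2(0.137, 0.392) = 19.2640°
|p|² = ρ² + z² = 0.41525² + 0.840² = 0.87803
κ = 2ρ / |p|² = 2×0.41525 / 0.87803 = 0.94587
θ = 2·atan2(ρ, z) = 2·atan2(0.41525, 0.840) = 0.91823 rad
ℓ = θ/κ = 0.91823/0.94587 = 0.97078

0.9459 19.26 0.9708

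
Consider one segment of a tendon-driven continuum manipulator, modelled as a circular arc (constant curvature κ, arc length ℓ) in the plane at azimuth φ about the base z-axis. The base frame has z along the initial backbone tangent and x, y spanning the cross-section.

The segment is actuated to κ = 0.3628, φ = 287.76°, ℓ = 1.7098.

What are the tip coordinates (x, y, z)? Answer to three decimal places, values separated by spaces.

θ = κ·ℓ = 0.3628 × 1.7098 = 0.62032 rad
ρ = (1 − cos θ)/κ = (1 − 0.81370)/0.3628 = 0.51352
z = sin θ / κ = 0.58129/0.3628 = 1.60224
x = ρ cos φ = 0.51352 × cos(287.76°) = 0.15664
y = ρ sin φ = 0.51352 × sin(287.76°) = -0.48905

0.157 -0.489 1.602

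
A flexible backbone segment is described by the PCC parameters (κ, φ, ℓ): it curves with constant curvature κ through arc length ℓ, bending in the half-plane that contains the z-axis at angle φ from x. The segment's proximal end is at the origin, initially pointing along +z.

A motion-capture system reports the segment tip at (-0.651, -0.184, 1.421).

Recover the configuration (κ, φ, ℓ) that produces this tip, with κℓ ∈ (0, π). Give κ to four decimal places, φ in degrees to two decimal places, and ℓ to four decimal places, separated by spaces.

0.5463 195.78 1.6268

ρ = √(x²+y²) = √(-0.651² + -0.184²) = 0.67650
φ = atan2(y, x) mod 360° = atan2(-0.184, -0.651) = 195.7825°
|p|² = ρ² + z² = 0.67650² + 1.421² = 2.47690
κ = 2ρ / |p|² = 2×0.67650 / 2.47690 = 0.54625
θ = 2·atan2(ρ, z) = 2·atan2(0.67650, 1.421) = 0.88865 rad
ℓ = θ/κ = 0.88865/0.54625 = 1.62682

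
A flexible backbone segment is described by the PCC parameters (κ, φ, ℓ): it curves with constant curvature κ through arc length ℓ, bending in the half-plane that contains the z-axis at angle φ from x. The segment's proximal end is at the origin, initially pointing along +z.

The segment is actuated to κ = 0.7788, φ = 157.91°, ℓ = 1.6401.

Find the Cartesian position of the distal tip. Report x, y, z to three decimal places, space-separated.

-0.846 0.343 1.229

θ = κ·ℓ = 0.7788 × 1.6401 = 1.27731 rad
ρ = (1 − cos θ)/κ = (1 − 0.28929)/0.7788 = 0.91257
z = sin θ / κ = 0.95724/0.7788 = 1.22912
x = ρ cos φ = 0.91257 × cos(157.91°) = -0.84558
y = ρ sin φ = 0.91257 × sin(157.91°) = 0.34318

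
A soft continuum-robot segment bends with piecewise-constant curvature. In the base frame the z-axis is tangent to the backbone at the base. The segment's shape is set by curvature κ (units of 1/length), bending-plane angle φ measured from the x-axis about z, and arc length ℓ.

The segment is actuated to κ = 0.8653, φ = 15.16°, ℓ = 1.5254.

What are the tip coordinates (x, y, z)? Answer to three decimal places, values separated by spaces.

θ = κ·ℓ = 0.8653 × 1.5254 = 1.31993 rad
ρ = (1 − cos θ)/κ = (1 − 0.24824)/0.8653 = 0.86878
z = sin θ / κ = 0.96870/0.8653 = 1.11949
x = ρ cos φ = 0.86878 × cos(15.16°) = 0.83855
y = ρ sin φ = 0.86878 × sin(15.16°) = 0.22720

0.839 0.227 1.119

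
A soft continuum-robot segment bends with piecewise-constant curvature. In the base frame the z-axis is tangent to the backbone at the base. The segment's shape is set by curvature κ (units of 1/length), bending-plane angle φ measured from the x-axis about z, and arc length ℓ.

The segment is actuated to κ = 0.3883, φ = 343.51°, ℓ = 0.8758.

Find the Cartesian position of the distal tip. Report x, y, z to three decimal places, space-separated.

0.141 -0.042 0.859

θ = κ·ℓ = 0.3883 × 0.8758 = 0.34007 rad
ρ = (1 − cos θ)/κ = (1 − 0.94273)/0.3883 = 0.14749
z = sin θ / κ = 0.33356/0.3883 = 0.85902
x = ρ cos φ = 0.14749 × cos(343.51°) = 0.14142
y = ρ sin φ = 0.14749 × sin(343.51°) = -0.04186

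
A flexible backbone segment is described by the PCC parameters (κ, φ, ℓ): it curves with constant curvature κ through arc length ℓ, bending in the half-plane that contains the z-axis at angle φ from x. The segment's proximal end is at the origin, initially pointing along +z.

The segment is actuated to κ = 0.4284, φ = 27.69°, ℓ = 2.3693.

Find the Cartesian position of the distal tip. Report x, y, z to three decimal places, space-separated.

0.976 0.512 1.983

θ = κ·ℓ = 0.4284 × 2.3693 = 1.01501 rad
ρ = (1 − cos θ)/κ = (1 − 0.52761)/0.4284 = 1.10268
z = sin θ / κ = 0.84948/0.4284 = 1.98292
x = ρ cos φ = 1.10268 × cos(27.69°) = 0.97639
y = ρ sin φ = 1.10268 × sin(27.69°) = 0.51240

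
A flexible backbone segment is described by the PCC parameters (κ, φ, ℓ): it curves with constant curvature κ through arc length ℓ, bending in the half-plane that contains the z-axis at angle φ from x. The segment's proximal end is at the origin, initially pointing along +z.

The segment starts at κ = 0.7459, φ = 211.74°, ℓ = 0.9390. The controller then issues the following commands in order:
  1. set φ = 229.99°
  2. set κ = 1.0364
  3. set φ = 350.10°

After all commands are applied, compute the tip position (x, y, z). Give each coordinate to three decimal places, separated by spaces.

initial: κ=0.7459, φ=211.74°, ℓ=0.9390
cmd 1: set φ=229.99° → (κ,φ,ℓ)=(0.7459,229.99°,0.9390) → tip=(-0.2029,-0.2417,0.8641)
cmd 2: set κ=1.0364 → (κ,φ,ℓ)=(1.0364,229.99°,0.9390) → tip=(-0.2713,-0.3232,0.7976)
cmd 3: set φ=350.10° → (κ,φ,ℓ)=(1.0364,350.10°,0.9390) → tip=(0.4157,-0.0725,0.7976)

0.416 -0.073 0.798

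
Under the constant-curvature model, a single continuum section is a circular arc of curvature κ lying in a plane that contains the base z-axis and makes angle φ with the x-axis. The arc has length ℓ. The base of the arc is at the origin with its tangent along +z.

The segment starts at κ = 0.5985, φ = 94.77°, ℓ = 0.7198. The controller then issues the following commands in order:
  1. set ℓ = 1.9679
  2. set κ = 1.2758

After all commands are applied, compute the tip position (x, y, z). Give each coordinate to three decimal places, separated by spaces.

-0.118 1.412 0.462

initial: κ=0.5985, φ=94.77°, ℓ=0.7198
cmd 1: set ℓ=1.9679 → (κ,φ,ℓ)=(0.5985,94.77°,1.9679) → tip=(-0.0857,1.0274,1.5435)
cmd 2: set κ=1.2758 → (κ,φ,ℓ)=(1.2758,94.77°,1.9679) → tip=(-0.1178,1.4118,0.4624)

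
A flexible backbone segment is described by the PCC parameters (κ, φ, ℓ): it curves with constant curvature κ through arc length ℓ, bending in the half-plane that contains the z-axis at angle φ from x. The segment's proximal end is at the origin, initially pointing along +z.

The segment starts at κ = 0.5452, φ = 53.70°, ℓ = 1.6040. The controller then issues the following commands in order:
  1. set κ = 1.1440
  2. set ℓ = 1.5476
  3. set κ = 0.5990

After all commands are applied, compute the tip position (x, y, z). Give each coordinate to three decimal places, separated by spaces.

initial: κ=0.5452, φ=53.70°, ℓ=1.6040
cmd 1: set κ=1.1440 → (κ,φ,ℓ)=(1.1440,53.70°,1.6040) → tip=(0.6526,0.8884,0.8438)
cmd 2: set ℓ=1.5476 → (κ,φ,ℓ)=(1.1440,53.70°,1.5476) → tip=(0.6201,0.8442,0.8568)
cmd 3: set κ=0.5990 → (κ,φ,ℓ)=(0.5990,53.70°,1.5476) → tip=(0.3951,0.5379,1.3353)

0.395 0.538 1.335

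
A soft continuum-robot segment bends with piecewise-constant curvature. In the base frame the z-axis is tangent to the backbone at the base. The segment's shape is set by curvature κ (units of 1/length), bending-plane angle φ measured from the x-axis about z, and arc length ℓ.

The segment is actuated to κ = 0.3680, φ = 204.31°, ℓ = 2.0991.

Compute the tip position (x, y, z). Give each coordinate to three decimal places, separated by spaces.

θ = κ·ℓ = 0.3680 × 2.0991 = 0.77247 rad
ρ = (1 − cos θ)/κ = (1 − 0.71619)/0.3680 = 0.77122
z = sin θ / κ = 0.69791/0.3680 = 1.89648
x = ρ cos φ = 0.77122 × cos(204.31°) = -0.70284
y = ρ sin φ = 0.77122 × sin(204.31°) = -0.31749

-0.703 -0.317 1.896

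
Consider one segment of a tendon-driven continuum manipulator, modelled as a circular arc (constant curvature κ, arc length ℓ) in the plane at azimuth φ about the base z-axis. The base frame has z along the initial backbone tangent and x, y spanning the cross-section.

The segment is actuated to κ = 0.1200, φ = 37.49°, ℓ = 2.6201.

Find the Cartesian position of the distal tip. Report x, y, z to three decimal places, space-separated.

0.324 0.249 2.577

θ = κ·ℓ = 0.1200 × 2.6201 = 0.31441 rad
ρ = (1 − cos θ)/κ = (1 − 0.95098)/0.1200 = 0.40851
z = sin θ / κ = 0.30926/0.1200 = 2.57714
x = ρ cos φ = 0.40851 × cos(37.49°) = 0.32414
y = ρ sin φ = 0.40851 × sin(37.49°) = 0.24863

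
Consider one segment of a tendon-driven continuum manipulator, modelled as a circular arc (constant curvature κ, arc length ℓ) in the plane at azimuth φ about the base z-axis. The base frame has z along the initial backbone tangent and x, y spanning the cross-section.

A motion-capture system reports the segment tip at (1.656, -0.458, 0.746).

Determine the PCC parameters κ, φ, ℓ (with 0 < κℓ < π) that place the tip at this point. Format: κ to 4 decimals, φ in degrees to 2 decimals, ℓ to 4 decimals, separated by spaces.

0.9794 344.54 2.3712

ρ = √(x²+y²) = √(1.656² + -0.458²) = 1.71817
φ = atan2(y, x) mod 360° = atan2(-0.458, 1.656) = 344.5401°
|p|² = ρ² + z² = 1.71817² + 0.746² = 3.50862
κ = 2ρ / |p|² = 2×1.71817 / 3.50862 = 0.97940
θ = 2·atan2(ρ, z) = 2·atan2(1.71817, 0.746) = 2.32235 rad
ℓ = θ/κ = 2.32235/0.97940 = 2.37119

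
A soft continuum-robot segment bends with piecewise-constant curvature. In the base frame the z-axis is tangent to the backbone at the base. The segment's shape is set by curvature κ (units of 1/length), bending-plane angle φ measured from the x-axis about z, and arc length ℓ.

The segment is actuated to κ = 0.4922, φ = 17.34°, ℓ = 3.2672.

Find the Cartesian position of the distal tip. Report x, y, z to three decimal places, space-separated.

θ = κ·ℓ = 0.4922 × 3.2672 = 1.60812 rad
ρ = (1 − cos θ)/κ = (1 − -0.03731)/0.4922 = 2.10750
z = sin θ / κ = 0.99930/0.4922 = 2.03028
x = ρ cos φ = 2.10750 × cos(17.34°) = 2.01172
y = ρ sin φ = 2.10750 × sin(17.34°) = 0.62812

2.012 0.628 2.030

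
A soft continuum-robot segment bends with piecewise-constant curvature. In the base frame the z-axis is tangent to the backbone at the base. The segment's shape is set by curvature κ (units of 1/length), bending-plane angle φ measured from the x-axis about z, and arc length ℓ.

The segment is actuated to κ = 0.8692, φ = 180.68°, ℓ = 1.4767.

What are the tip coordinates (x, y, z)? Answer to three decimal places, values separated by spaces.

θ = κ·ℓ = 0.8692 × 1.4767 = 1.28355 rad
ρ = (1 − cos θ)/κ = (1 − 0.28331)/0.8692 = 0.82453
z = sin θ / κ = 0.95903/0.8692 = 1.10334
x = ρ cos φ = 0.82453 × cos(180.68°) = -0.82448
y = ρ sin φ = 0.82453 × sin(180.68°) = -0.00979

-0.824 -0.010 1.103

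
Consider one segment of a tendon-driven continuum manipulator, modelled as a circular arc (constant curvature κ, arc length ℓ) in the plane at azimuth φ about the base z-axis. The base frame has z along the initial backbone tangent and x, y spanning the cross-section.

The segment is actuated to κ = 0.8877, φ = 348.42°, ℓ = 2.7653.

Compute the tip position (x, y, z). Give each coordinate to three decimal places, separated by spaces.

θ = κ·ℓ = 0.8877 × 2.7653 = 2.45476 rad
ρ = (1 − cos θ)/κ = (1 − -0.77326)/0.8877 = 1.99759
z = sin θ / κ = 0.63409/0.8877 = 0.71431
x = ρ cos φ = 1.99759 × cos(348.42°) = 1.95692
y = ρ sin φ = 1.99759 × sin(348.42°) = -0.40099

1.957 -0.401 0.714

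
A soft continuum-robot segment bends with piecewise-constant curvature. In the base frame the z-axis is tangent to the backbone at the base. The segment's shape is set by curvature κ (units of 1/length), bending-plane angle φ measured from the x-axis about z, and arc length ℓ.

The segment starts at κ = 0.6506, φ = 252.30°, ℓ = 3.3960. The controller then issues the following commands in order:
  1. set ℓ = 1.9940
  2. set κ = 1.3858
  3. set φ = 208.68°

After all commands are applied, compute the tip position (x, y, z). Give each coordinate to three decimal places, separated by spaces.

initial: κ=0.6506, φ=252.30°, ℓ=3.3960
cmd 1: set ℓ=1.9940 → (κ,φ,ℓ)=(0.6506,252.30°,1.9940) → tip=(-0.3411,-1.0688,1.4799)
cmd 2: set κ=1.3858 → (κ,φ,ℓ)=(1.3858,252.30°,1.9940) → tip=(-0.4233,-1.3263,0.2665)
cmd 3: set φ=208.68° → (κ,φ,ℓ)=(1.3858,208.68°,1.9940) → tip=(-1.2214,-0.6681,0.2665)

-1.221 -0.668 0.267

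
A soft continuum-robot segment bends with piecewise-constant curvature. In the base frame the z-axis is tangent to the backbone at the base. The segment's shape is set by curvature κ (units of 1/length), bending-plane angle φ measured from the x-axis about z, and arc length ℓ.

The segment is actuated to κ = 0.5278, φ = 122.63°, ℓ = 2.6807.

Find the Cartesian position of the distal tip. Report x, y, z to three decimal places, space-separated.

-0.863 1.348 1.872

θ = κ·ℓ = 0.5278 × 2.6807 = 1.41487 rad
ρ = (1 − cos θ)/κ = (1 − 0.15529)/0.5278 = 1.60043
z = sin θ / κ = 0.98787/0.5278 = 1.87167
x = ρ cos φ = 1.60043 × cos(122.63°) = -0.86297
y = ρ sin φ = 1.60043 × sin(122.63°) = 1.34784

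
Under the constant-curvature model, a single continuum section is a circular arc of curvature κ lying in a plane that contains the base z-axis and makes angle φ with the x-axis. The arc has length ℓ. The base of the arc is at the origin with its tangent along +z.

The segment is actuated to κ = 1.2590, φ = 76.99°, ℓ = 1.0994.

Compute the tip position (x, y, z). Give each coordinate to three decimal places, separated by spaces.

0.146 0.630 0.780

θ = κ·ℓ = 1.2590 × 1.0994 = 1.38414 rad
ρ = (1 − cos θ)/κ = (1 − 0.18557)/1.2590 = 0.64689
z = sin θ / κ = 0.98263/1.2590 = 0.78049
x = ρ cos φ = 0.64689 × cos(76.99°) = 0.14563
y = ρ sin φ = 0.64689 × sin(76.99°) = 0.63028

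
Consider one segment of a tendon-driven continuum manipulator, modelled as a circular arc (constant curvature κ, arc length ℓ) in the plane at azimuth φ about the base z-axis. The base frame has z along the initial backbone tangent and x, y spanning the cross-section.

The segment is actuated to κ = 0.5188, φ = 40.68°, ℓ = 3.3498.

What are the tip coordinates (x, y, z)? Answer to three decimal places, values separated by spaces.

θ = κ·ℓ = 0.5188 × 3.3498 = 1.73788 rad
ρ = (1 − cos θ)/κ = (1 − -0.16630)/0.5188 = 2.24808
z = sin θ / κ = 0.98607/0.5188 = 1.90068
x = ρ cos φ = 2.24808 × cos(40.68°) = 1.70486
y = ρ sin φ = 2.24808 × sin(40.68°) = 1.46537

1.705 1.465 1.901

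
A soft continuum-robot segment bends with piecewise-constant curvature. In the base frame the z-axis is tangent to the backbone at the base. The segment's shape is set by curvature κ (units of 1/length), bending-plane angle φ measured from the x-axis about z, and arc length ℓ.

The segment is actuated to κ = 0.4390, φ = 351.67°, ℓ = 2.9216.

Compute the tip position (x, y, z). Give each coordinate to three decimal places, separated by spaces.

θ = κ·ℓ = 0.4390 × 2.9216 = 1.28258 rad
ρ = (1 − cos θ)/κ = (1 − 0.28424)/0.4390 = 1.63043
z = sin θ / κ = 0.95875/0.4390 = 2.18395
x = ρ cos φ = 1.63043 × cos(351.67°) = 1.61323
y = ρ sin φ = 1.63043 × sin(351.67°) = -0.23621

1.613 -0.236 2.184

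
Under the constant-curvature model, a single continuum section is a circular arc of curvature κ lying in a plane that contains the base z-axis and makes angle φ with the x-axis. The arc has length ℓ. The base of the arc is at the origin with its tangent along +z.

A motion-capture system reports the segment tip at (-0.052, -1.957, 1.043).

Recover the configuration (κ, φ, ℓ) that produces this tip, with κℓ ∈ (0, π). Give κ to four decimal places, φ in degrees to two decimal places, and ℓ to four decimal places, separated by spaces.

ρ = √(x²+y²) = √(-0.052² + -1.957²) = 1.95769
φ = atan2(y, x) mod 360° = atan2(-1.957, -0.052) = 268.4779°
|p|² = ρ² + z² = 1.95769² + 1.043² = 4.92040
κ = 2ρ / |p|² = 2×1.95769 / 4.92040 = 0.79574
θ = 2·atan2(ρ, z) = 2·atan2(1.95769, 1.043) = 2.16255 rad
ℓ = θ/κ = 2.16255/0.79574 = 2.71765

0.7957 268.48 2.7177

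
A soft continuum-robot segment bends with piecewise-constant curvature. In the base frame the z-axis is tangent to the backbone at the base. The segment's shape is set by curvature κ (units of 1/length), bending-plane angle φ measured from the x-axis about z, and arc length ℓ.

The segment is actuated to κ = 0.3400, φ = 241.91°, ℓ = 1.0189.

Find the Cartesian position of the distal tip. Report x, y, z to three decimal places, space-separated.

θ = κ·ℓ = 0.3400 × 1.0189 = 0.34643 rad
ρ = (1 − cos θ)/κ = (1 − 0.94059)/0.3400 = 0.17473
z = sin θ / κ = 0.33954/0.3400 = 0.99864
x = ρ cos φ = 0.17473 × cos(241.91°) = -0.08227
y = ρ sin φ = 0.17473 × sin(241.91°) = -0.15415

-0.082 -0.154 0.999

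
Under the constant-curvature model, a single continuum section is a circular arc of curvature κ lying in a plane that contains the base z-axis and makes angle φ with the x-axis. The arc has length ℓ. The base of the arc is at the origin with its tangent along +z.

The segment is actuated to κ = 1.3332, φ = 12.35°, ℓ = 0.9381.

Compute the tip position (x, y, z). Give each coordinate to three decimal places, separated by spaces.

0.502 0.110 0.712

θ = κ·ℓ = 1.3332 × 0.9381 = 1.25067 rad
ρ = (1 − cos θ)/κ = (1 − 0.31468)/1.3332 = 0.51404
z = sin θ / κ = 0.94920/1.3332 = 0.71197
x = ρ cos φ = 0.51404 × cos(12.35°) = 0.50214
y = ρ sin φ = 0.51404 × sin(12.35°) = 0.10994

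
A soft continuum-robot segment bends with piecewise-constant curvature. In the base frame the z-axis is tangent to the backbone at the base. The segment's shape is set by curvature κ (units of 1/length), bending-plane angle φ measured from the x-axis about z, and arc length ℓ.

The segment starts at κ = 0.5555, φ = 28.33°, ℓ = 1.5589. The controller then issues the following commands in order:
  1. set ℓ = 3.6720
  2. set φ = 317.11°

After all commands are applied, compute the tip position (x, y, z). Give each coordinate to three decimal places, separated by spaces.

1.915 -1.779 1.606

initial: κ=0.5555, φ=28.33°, ℓ=1.5589
cmd 1: set ℓ=3.6720 → (κ,φ,ℓ)=(0.5555,28.33°,3.6720) → tip=(2.3008,1.2404,1.6058)
cmd 2: set φ=317.11° → (κ,φ,ℓ)=(0.5555,317.11°,3.6720) → tip=(1.9151,-1.7790,1.6058)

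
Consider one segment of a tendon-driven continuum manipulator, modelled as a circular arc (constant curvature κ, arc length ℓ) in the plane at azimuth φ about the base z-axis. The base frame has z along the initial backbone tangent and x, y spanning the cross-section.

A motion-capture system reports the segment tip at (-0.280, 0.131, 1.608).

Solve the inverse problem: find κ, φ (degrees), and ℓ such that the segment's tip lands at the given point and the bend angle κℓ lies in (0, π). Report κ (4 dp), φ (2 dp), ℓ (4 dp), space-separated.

ρ = √(x²+y²) = √(-0.280² + 0.131²) = 0.30913
φ = atan2(y, x) mod 360° = atan2(0.131, -0.280) = 154.9271°
|p|² = ρ² + z² = 0.30913² + 1.608² = 2.68123
κ = 2ρ / |p|² = 2×0.30913 / 2.68123 = 0.23059
θ = 2·atan2(ρ, z) = 2·atan2(0.30913, 1.608) = 0.37986 rad
ℓ = θ/κ = 0.37986/0.23059 = 1.64733

0.2306 154.93 1.6473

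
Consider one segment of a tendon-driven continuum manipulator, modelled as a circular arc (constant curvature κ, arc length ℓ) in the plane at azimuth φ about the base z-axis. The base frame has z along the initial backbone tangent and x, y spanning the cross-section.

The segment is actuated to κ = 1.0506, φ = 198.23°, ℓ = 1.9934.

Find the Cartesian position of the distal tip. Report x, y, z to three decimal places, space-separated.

-1.356 -0.447 0.824

θ = κ·ℓ = 1.0506 × 1.9934 = 2.09427 rad
ρ = (1 − cos θ)/κ = (1 − -0.49989)/1.0506 = 1.42765
z = sin θ / κ = 0.86609/1.0506 = 0.82438
x = ρ cos φ = 1.42765 × cos(198.23°) = -1.35599
y = ρ sin φ = 1.42765 × sin(198.23°) = -0.44661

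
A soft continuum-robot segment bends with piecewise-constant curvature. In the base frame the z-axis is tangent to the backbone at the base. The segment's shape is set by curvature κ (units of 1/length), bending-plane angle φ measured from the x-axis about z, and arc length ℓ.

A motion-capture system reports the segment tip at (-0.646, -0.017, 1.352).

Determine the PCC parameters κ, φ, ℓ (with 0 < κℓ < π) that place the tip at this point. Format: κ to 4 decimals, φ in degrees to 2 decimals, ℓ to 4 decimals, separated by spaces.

0.5756 181.51 1.5493

ρ = √(x²+y²) = √(-0.646² + -0.017²) = 0.64622
φ = atan2(y, x) mod 360° = atan2(-0.017, -0.646) = 181.5074°
|p|² = ρ² + z² = 0.64622² + 1.352² = 2.24551
κ = 2ρ / |p|² = 2×0.64622 / 2.24551 = 0.57557
θ = 2·atan2(ρ, z) = 2·atan2(0.64622, 1.352) = 0.89175 rad
ℓ = θ/κ = 0.89175/0.57557 = 1.54933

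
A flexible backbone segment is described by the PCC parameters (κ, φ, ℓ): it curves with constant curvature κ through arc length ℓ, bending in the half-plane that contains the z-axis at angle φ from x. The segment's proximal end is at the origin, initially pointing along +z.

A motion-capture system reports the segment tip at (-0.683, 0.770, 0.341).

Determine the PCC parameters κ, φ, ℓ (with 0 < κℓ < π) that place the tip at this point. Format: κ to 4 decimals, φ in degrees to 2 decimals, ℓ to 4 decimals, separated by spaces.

1.7509 131.57 1.4288

ρ = √(x²+y²) = √(-0.683² + 0.770²) = 1.02927
φ = atan2(y, x) mod 360° = atan2(0.770, -0.683) = 131.5734°
|p|² = ρ² + z² = 1.02927² + 0.341² = 1.17567
κ = 2ρ / |p|² = 2×1.02927 / 1.17567 = 1.75094
θ = 2·atan2(ρ, z) = 2·atan2(1.02927, 0.341) = 2.50175 rad
ℓ = θ/κ = 2.50175/1.75094 = 1.42880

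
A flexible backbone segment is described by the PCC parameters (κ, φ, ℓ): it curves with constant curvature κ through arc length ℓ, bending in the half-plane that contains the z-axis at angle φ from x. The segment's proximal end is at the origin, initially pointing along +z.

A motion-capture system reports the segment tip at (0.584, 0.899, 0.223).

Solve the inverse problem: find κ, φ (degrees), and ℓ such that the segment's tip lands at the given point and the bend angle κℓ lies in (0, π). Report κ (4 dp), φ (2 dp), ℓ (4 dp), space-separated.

1.7882 56.99 1.5274

ρ = √(x²+y²) = √(0.584² + 0.899²) = 1.07203
φ = atan2(y, x) mod 360° = atan2(0.899, 0.584) = 56.9918°
|p|² = ρ² + z² = 1.07203² + 0.223² = 1.19899
κ = 2ρ / |p|² = 2×1.07203 / 1.19899 = 1.78823
θ = 2·atan2(ρ, z) = 2·atan2(1.07203, 0.223) = 2.73141 rad
ℓ = θ/κ = 2.73141/1.78823 = 1.52743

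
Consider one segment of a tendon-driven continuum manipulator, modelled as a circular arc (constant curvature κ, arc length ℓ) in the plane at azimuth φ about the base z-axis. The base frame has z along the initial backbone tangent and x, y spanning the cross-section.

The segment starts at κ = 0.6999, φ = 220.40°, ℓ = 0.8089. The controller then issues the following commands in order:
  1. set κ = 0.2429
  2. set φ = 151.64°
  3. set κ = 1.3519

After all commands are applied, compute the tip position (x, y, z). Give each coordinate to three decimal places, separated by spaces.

-0.352 0.190 0.657

initial: κ=0.6999, φ=220.40°, ℓ=0.8089
cmd 1: set κ=0.2429 → (κ,φ,ℓ)=(0.2429,220.40°,0.8089) → tip=(-0.0603,-0.0513,0.8037)
cmd 2: set φ=151.64° → (κ,φ,ℓ)=(0.2429,151.64°,0.8089) → tip=(-0.0697,0.0376,0.8037)
cmd 3: set κ=1.3519 → (κ,φ,ℓ)=(1.3519,151.64°,0.8089) → tip=(-0.3519,0.1900,0.6570)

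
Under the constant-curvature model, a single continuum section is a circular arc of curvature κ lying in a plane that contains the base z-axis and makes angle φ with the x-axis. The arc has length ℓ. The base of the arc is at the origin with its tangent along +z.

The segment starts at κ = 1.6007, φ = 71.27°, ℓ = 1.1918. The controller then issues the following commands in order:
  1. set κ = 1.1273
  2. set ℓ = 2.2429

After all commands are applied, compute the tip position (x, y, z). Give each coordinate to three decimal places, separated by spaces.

0.518 1.527 0.510

initial: κ=1.6007, φ=71.27°, ℓ=1.1918
cmd 1: set κ=1.1273 → (κ,φ,ℓ)=(1.1273,71.27°,1.1918) → tip=(0.2207,0.6508,0.8643)
cmd 2: set ℓ=2.2429 → (κ,φ,ℓ)=(1.1273,71.27°,2.2429) → tip=(0.5178,1.5272,0.5105)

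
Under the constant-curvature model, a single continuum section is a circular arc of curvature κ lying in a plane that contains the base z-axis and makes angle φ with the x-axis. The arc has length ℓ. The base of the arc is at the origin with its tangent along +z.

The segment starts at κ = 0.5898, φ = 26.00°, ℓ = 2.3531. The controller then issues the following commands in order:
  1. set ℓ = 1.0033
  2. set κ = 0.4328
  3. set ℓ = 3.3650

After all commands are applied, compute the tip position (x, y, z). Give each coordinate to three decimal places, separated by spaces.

1.840 0.897 2.295

initial: κ=0.5898, φ=26.00°, ℓ=2.3531
cmd 1: set ℓ=1.0033 → (κ,φ,ℓ)=(0.5898,26.00°,1.0033) → tip=(0.2591,0.1264,0.9458)
cmd 2: set κ=0.4328 → (κ,φ,ℓ)=(0.4328,26.00°,1.0033) → tip=(0.1927,0.0940,0.9721)
cmd 3: set ℓ=3.3650 → (κ,φ,ℓ)=(0.4328,26.00°,3.3650) → tip=(1.8396,0.8972,2.2954)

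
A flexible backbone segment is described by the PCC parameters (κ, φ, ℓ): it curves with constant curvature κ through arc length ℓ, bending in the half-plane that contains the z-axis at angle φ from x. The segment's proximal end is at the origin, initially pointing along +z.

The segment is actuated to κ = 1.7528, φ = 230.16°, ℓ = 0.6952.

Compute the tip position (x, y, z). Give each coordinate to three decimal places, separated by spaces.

-0.239 -0.287 0.535

θ = κ·ℓ = 1.7528 × 0.6952 = 1.21855 rad
ρ = (1 − cos θ)/κ = (1 − 0.34501)/1.7528 = 0.37368
z = sin θ / κ = 0.93860/1.7528 = 0.53549
x = ρ cos φ = 0.37368 × cos(230.16°) = -0.23940
y = ρ sin φ = 0.37368 × sin(230.16°) = -0.28693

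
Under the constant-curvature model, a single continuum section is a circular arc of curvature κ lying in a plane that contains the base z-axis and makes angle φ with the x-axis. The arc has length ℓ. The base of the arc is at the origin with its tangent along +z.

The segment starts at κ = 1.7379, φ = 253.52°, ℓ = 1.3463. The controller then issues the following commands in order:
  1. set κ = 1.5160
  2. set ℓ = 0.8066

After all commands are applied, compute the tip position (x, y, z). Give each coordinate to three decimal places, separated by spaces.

initial: κ=1.7379, φ=253.52°, ℓ=1.3463
cmd 1: set κ=1.5160 → (κ,φ,ℓ)=(1.5160,253.52°,1.3463) → tip=(-0.2719,-0.9191,0.5880)
cmd 2: set ℓ=0.8066 → (κ,φ,ℓ)=(1.5160,253.52°,0.8066) → tip=(-0.1233,-0.4168,0.6201)

-0.123 -0.417 0.620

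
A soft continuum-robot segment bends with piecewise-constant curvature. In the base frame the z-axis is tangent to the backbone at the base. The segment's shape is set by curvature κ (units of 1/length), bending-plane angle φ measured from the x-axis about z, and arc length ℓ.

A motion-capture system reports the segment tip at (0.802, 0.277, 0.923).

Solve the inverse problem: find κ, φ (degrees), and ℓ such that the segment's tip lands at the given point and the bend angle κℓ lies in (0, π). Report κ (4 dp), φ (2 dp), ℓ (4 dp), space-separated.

ρ = √(x²+y²) = √(0.802² + 0.277²) = 0.84849
φ = atan2(y, x) mod 360° = atan2(0.277, 0.802) = 19.0542°
|p|² = ρ² + z² = 0.84849² + 0.923² = 1.57186
κ = 2ρ / |p|² = 2×0.84849 / 1.57186 = 1.07960
θ = 2·atan2(ρ, z) = 2·atan2(0.84849, 0.923) = 1.48672 rad
ℓ = θ/κ = 1.48672/1.07960 = 1.37711

1.0796 19.05 1.3771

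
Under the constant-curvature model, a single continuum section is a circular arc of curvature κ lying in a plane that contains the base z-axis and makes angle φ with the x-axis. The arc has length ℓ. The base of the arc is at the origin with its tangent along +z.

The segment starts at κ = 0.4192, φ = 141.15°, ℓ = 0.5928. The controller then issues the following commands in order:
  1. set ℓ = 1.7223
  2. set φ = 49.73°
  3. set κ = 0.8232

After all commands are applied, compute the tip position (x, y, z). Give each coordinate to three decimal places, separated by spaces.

initial: κ=0.4192, φ=141.15°, ℓ=0.5928
cmd 1: set ℓ=1.7223 → (κ,φ,ℓ)=(0.4192,141.15°,1.7223) → tip=(-0.4635,0.3734,1.5765)
cmd 2: set φ=49.73° → (κ,φ,ℓ)=(0.4192,49.73°,1.7223) → tip=(0.3847,0.4541,1.5765)
cmd 3: set κ=0.8232 → (κ,φ,ℓ)=(0.8232,49.73°,1.7223) → tip=(0.6655,0.7856,1.2006)

0.666 0.786 1.201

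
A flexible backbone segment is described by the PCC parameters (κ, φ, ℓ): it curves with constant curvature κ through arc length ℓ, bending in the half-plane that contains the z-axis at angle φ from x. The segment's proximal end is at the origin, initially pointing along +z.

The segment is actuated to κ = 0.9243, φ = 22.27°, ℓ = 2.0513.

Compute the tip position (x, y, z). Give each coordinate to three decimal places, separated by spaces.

1.321 0.541 1.025

θ = κ·ℓ = 0.9243 × 2.0513 = 1.89602 rad
ρ = (1 − cos θ)/κ = (1 − -0.31952)/0.9243 = 1.42759
z = sin θ / κ = 0.94758/0.9243 = 1.02519
x = ρ cos φ = 1.42759 × cos(22.27°) = 1.32110
y = ρ sin φ = 1.42759 × sin(22.27°) = 0.54101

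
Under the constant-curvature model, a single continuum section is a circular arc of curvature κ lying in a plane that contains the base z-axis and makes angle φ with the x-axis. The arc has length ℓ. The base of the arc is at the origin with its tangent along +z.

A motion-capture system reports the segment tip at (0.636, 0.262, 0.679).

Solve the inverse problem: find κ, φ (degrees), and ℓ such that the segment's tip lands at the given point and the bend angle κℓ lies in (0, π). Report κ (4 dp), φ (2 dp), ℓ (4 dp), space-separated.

1.4726 22.39 1.0755

ρ = √(x²+y²) = √(0.636² + 0.262²) = 0.68785
φ = atan2(y, x) mod 360° = atan2(0.262, 0.636) = 22.3892°
|p|² = ρ² + z² = 0.68785² + 0.679² = 0.93418
κ = 2ρ / |p|² = 2×0.68785 / 0.93418 = 1.47263
θ = 2·atan2(ρ, z) = 2·atan2(0.68785, 0.679) = 1.58375 rad
ℓ = θ/κ = 1.58375/1.47263 = 1.07546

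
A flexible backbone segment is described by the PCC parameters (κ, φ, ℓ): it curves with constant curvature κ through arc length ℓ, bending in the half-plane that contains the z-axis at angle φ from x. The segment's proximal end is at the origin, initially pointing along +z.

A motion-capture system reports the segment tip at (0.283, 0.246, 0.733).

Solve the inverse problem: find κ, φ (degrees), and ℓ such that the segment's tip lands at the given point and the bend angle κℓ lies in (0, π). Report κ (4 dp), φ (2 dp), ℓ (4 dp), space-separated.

ρ = √(x²+y²) = √(0.283² + 0.246²) = 0.37497
φ = atan2(y, x) mod 360° = atan2(0.246, 0.283) = 40.9991°
|p|² = ρ² + z² = 0.37497² + 0.733² = 0.67789
κ = 2ρ / |p|² = 2×0.37497 / 0.67789 = 1.10629
θ = 2·atan2(ρ, z) = 2·atan2(0.37497, 0.733) = 0.94571 rad
ℓ = θ/κ = 0.94571/1.10629 = 0.85484

1.1063 41.00 0.8548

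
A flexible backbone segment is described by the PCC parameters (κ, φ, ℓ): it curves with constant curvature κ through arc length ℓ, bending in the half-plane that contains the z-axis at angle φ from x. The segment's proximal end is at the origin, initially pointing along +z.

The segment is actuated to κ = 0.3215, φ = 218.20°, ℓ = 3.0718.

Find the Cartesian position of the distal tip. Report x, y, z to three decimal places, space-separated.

θ = κ·ℓ = 0.3215 × 3.0718 = 0.98758 rad
ρ = (1 − cos θ)/κ = (1 − 0.55071)/0.3215 = 1.39749
z = sin θ / κ = 0.83470/0.3215 = 2.59626
x = ρ cos φ = 1.39749 × cos(218.20°) = -1.09822
y = ρ sin φ = 1.39749 × sin(218.20°) = -0.86422

-1.098 -0.864 2.596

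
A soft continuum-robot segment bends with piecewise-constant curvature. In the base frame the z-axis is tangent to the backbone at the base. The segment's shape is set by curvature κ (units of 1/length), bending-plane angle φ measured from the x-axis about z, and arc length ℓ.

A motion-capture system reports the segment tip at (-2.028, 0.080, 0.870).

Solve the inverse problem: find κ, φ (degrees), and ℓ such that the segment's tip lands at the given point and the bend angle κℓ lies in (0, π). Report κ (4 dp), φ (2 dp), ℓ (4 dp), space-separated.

0.8325 177.74 2.8009

ρ = √(x²+y²) = √(-2.028² + 0.080²) = 2.02958
φ = atan2(y, x) mod 360° = atan2(0.080, -2.028) = 177.7410°
|p|² = ρ² + z² = 2.02958² + 0.870² = 4.87608
κ = 2ρ / |p|² = 2×2.02958 / 4.87608 = 0.83246
θ = 2·atan2(ρ, z) = 2·atan2(2.02958, 0.870) = 2.33166 rad
ℓ = θ/κ = 2.33166/0.83246 = 2.80092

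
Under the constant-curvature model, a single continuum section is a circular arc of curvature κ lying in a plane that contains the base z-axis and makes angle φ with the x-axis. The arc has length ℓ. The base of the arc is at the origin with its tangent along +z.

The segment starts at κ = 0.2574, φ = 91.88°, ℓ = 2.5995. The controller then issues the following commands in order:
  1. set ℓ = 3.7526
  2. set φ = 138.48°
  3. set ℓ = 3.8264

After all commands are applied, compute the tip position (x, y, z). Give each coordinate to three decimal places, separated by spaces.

initial: κ=0.2574, φ=91.88°, ℓ=2.5995
cmd 1: set ℓ=3.7526 → (κ,φ,ℓ)=(0.2574,91.88°,3.7526) → tip=(-0.0550,1.6749,3.1957)
cmd 2: set φ=138.48° → (κ,φ,ℓ)=(0.2574,138.48°,3.7526) → tip=(-1.2547,1.1108,3.1957)
cmd 3: set ℓ=3.8264 → (κ,φ,ℓ)=(0.2574,138.48°,3.8264) → tip=(-1.3004,1.1513,3.2371)

-1.300 1.151 3.237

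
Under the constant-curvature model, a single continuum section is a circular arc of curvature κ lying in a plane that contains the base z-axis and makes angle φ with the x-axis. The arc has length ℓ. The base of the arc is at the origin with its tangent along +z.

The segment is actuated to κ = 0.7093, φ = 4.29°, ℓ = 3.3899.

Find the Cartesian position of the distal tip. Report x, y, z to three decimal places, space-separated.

θ = κ·ℓ = 0.7093 × 3.3899 = 2.40446 rad
ρ = (1 − cos θ)/κ = (1 − -0.74040)/0.7093 = 2.45368
z = sin θ / κ = 0.67217/0.7093 = 0.94765
x = ρ cos φ = 2.45368 × cos(4.29°) = 2.44681
y = ρ sin φ = 2.45368 × sin(4.29°) = 0.18355

2.447 0.184 0.948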